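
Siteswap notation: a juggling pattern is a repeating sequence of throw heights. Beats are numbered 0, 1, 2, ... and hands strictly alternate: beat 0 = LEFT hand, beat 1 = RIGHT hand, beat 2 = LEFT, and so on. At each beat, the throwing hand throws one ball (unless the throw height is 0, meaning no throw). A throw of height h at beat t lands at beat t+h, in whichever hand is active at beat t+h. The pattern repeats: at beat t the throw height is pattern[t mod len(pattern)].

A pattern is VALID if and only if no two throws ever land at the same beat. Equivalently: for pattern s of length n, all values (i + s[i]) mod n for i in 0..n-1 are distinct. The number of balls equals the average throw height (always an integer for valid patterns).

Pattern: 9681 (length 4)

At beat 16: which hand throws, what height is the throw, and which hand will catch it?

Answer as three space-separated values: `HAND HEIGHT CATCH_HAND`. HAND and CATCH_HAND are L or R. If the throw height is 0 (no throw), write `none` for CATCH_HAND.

Beat 16: 16 mod 2 = 0, so hand = L
Throw height = pattern[16 mod 4] = pattern[0] = 9
Lands at beat 16+9=25, 25 mod 2 = 1, so catch hand = R

Answer: L 9 R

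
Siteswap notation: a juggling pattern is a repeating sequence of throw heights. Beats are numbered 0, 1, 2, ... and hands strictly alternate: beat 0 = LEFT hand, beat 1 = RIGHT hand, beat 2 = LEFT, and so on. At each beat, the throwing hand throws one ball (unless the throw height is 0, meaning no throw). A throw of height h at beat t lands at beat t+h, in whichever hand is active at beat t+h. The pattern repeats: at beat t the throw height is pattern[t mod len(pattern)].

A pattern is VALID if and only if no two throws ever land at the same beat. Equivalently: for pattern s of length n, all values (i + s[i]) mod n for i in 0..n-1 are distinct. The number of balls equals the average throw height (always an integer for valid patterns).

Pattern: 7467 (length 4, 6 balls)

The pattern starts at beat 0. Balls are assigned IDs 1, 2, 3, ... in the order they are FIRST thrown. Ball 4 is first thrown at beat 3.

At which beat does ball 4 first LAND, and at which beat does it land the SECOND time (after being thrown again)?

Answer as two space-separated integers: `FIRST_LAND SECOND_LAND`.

Beat 0 (L): throw ball1 h=7 -> lands@7:R; in-air after throw: [b1@7:R]
Beat 1 (R): throw ball2 h=4 -> lands@5:R; in-air after throw: [b2@5:R b1@7:R]
Beat 2 (L): throw ball3 h=6 -> lands@8:L; in-air after throw: [b2@5:R b1@7:R b3@8:L]
Beat 3 (R): throw ball4 h=7 -> lands@10:L; in-air after throw: [b2@5:R b1@7:R b3@8:L b4@10:L]
Beat 4 (L): throw ball5 h=7 -> lands@11:R; in-air after throw: [b2@5:R b1@7:R b3@8:L b4@10:L b5@11:R]
Beat 5 (R): throw ball2 h=4 -> lands@9:R; in-air after throw: [b1@7:R b3@8:L b2@9:R b4@10:L b5@11:R]
Beat 6 (L): throw ball6 h=6 -> lands@12:L; in-air after throw: [b1@7:R b3@8:L b2@9:R b4@10:L b5@11:R b6@12:L]
Beat 7 (R): throw ball1 h=7 -> lands@14:L; in-air after throw: [b3@8:L b2@9:R b4@10:L b5@11:R b6@12:L b1@14:L]
Beat 8 (L): throw ball3 h=7 -> lands@15:R; in-air after throw: [b2@9:R b4@10:L b5@11:R b6@12:L b1@14:L b3@15:R]
Beat 9 (R): throw ball2 h=4 -> lands@13:R; in-air after throw: [b4@10:L b5@11:R b6@12:L b2@13:R b1@14:L b3@15:R]
Beat 10 (L): throw ball4 h=6 -> lands@16:L; in-air after throw: [b5@11:R b6@12:L b2@13:R b1@14:L b3@15:R b4@16:L]
Beat 11 (R): throw ball5 h=7 -> lands@18:L; in-air after throw: [b6@12:L b2@13:R b1@14:L b3@15:R b4@16:L b5@18:L]
Beat 12 (L): throw ball6 h=7 -> lands@19:R; in-air after throw: [b2@13:R b1@14:L b3@15:R b4@16:L b5@18:L b6@19:R]
Ball 4: thrown@3 h=7 -> first land @10; rethrown@10 h=6 -> second land @16

Answer: 10 16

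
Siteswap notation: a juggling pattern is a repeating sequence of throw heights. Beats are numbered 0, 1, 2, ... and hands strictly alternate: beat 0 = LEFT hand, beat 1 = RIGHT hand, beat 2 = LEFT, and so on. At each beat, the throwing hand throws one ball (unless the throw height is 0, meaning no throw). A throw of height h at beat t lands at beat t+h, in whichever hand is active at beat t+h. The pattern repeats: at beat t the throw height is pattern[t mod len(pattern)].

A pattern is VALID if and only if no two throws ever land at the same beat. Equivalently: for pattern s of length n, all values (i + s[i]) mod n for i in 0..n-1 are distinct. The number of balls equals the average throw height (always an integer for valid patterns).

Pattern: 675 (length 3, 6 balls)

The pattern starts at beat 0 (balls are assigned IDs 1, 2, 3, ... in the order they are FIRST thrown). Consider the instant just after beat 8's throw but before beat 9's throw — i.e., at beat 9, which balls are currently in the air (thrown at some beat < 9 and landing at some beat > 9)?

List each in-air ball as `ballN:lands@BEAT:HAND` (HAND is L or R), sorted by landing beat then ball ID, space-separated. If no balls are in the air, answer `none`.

Beat 0 (L): throw ball1 h=6 -> lands@6:L; in-air after throw: [b1@6:L]
Beat 1 (R): throw ball2 h=7 -> lands@8:L; in-air after throw: [b1@6:L b2@8:L]
Beat 2 (L): throw ball3 h=5 -> lands@7:R; in-air after throw: [b1@6:L b3@7:R b2@8:L]
Beat 3 (R): throw ball4 h=6 -> lands@9:R; in-air after throw: [b1@6:L b3@7:R b2@8:L b4@9:R]
Beat 4 (L): throw ball5 h=7 -> lands@11:R; in-air after throw: [b1@6:L b3@7:R b2@8:L b4@9:R b5@11:R]
Beat 5 (R): throw ball6 h=5 -> lands@10:L; in-air after throw: [b1@6:L b3@7:R b2@8:L b4@9:R b6@10:L b5@11:R]
Beat 6 (L): throw ball1 h=6 -> lands@12:L; in-air after throw: [b3@7:R b2@8:L b4@9:R b6@10:L b5@11:R b1@12:L]
Beat 7 (R): throw ball3 h=7 -> lands@14:L; in-air after throw: [b2@8:L b4@9:R b6@10:L b5@11:R b1@12:L b3@14:L]
Beat 8 (L): throw ball2 h=5 -> lands@13:R; in-air after throw: [b4@9:R b6@10:L b5@11:R b1@12:L b2@13:R b3@14:L]
Beat 9 (R): throw ball4 h=6 -> lands@15:R; in-air after throw: [b6@10:L b5@11:R b1@12:L b2@13:R b3@14:L b4@15:R]

Answer: ball6:lands@10:L ball5:lands@11:R ball1:lands@12:L ball2:lands@13:R ball3:lands@14:L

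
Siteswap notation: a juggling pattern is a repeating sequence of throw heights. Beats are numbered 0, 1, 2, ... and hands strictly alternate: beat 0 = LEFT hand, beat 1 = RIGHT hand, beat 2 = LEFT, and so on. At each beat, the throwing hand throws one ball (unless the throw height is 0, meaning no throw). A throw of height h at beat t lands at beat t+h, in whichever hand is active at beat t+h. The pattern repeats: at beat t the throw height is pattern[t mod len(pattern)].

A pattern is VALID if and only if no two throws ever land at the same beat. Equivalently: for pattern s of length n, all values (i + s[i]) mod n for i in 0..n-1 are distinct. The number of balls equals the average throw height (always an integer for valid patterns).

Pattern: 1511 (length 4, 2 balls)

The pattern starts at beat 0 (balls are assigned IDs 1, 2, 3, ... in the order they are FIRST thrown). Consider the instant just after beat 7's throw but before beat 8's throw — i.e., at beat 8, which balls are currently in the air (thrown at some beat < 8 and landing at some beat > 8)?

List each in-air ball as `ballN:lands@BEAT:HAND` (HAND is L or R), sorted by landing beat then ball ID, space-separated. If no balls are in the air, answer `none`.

Beat 0 (L): throw ball1 h=1 -> lands@1:R; in-air after throw: [b1@1:R]
Beat 1 (R): throw ball1 h=5 -> lands@6:L; in-air after throw: [b1@6:L]
Beat 2 (L): throw ball2 h=1 -> lands@3:R; in-air after throw: [b2@3:R b1@6:L]
Beat 3 (R): throw ball2 h=1 -> lands@4:L; in-air after throw: [b2@4:L b1@6:L]
Beat 4 (L): throw ball2 h=1 -> lands@5:R; in-air after throw: [b2@5:R b1@6:L]
Beat 5 (R): throw ball2 h=5 -> lands@10:L; in-air after throw: [b1@6:L b2@10:L]
Beat 6 (L): throw ball1 h=1 -> lands@7:R; in-air after throw: [b1@7:R b2@10:L]
Beat 7 (R): throw ball1 h=1 -> lands@8:L; in-air after throw: [b1@8:L b2@10:L]
Beat 8 (L): throw ball1 h=1 -> lands@9:R; in-air after throw: [b1@9:R b2@10:L]

Answer: ball2:lands@10:L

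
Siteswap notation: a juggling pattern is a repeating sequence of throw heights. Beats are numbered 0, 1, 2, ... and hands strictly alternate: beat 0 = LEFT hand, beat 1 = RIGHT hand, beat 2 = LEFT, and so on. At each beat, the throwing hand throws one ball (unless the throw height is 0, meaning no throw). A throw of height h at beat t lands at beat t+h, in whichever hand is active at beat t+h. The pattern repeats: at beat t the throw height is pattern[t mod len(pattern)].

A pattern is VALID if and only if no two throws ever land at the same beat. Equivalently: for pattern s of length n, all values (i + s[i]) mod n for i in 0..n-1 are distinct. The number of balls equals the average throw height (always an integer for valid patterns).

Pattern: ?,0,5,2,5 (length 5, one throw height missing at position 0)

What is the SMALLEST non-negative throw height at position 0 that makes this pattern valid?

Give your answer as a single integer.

i=0: s[i]=? (unknown)
i=1: (1 + 0) mod 5 = 1
i=2: (2 + 5) mod 5 = 2
i=3: (3 + 2) mod 5 = 0
i=4: (4 + 5) mod 5 = 4
Known residues: [0, 1, 2, 4]; need a permutation of 0..4, so missing residue r = 3
Need (0 + s) mod 5 = 3; smallest s = (3 - 0) mod 5 = 3

Answer: 3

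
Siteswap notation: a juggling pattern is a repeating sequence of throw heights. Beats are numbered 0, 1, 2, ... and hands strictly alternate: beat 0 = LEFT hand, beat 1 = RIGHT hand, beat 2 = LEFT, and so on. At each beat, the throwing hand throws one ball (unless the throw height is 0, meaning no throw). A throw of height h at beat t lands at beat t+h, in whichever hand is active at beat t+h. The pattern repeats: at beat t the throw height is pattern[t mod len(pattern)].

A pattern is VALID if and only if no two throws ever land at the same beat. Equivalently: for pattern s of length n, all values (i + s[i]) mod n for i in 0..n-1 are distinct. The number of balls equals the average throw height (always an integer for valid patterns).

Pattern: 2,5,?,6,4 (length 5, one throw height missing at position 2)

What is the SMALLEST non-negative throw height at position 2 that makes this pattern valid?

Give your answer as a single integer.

i=0: (0 + 2) mod 5 = 2
i=1: (1 + 5) mod 5 = 1
i=2: s[i]=? (unknown)
i=3: (3 + 6) mod 5 = 4
i=4: (4 + 4) mod 5 = 3
Known residues: [1, 2, 3, 4]; need a permutation of 0..4, so missing residue r = 0
Need (2 + s) mod 5 = 0; smallest s = (0 - 2) mod 5 = 3

Answer: 3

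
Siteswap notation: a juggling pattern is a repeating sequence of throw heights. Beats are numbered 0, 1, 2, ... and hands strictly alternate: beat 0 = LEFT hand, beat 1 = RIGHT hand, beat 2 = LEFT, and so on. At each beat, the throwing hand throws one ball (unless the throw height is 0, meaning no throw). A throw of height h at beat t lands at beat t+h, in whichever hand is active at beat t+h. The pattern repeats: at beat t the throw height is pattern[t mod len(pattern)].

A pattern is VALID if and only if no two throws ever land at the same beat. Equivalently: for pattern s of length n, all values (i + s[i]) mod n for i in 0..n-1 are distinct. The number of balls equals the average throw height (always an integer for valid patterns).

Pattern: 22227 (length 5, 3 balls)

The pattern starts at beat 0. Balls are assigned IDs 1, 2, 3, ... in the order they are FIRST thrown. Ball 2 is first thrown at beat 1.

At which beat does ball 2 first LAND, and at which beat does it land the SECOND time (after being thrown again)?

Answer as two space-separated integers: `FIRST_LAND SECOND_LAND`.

Answer: 3 5

Derivation:
Beat 0 (L): throw ball1 h=2 -> lands@2:L; in-air after throw: [b1@2:L]
Beat 1 (R): throw ball2 h=2 -> lands@3:R; in-air after throw: [b1@2:L b2@3:R]
Beat 2 (L): throw ball1 h=2 -> lands@4:L; in-air after throw: [b2@3:R b1@4:L]
Beat 3 (R): throw ball2 h=2 -> lands@5:R; in-air after throw: [b1@4:L b2@5:R]
Beat 4 (L): throw ball1 h=7 -> lands@11:R; in-air after throw: [b2@5:R b1@11:R]
Beat 5 (R): throw ball2 h=2 -> lands@7:R; in-air after throw: [b2@7:R b1@11:R]
Ball 2: thrown@1 h=2 -> first land @3; rethrown@3 h=2 -> second land @5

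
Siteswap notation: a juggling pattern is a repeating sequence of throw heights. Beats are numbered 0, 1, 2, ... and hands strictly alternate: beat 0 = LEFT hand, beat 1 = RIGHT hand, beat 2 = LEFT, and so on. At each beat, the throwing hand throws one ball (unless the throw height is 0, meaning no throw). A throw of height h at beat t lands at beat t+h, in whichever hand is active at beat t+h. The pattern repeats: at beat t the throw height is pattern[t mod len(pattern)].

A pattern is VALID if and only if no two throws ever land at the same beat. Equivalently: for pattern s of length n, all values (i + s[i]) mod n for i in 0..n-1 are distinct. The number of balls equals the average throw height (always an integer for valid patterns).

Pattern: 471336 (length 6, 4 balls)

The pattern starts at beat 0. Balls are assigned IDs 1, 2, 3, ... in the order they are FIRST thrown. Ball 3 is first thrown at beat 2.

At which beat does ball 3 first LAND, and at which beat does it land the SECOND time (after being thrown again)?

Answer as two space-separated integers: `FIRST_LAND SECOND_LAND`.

Answer: 3 6

Derivation:
Beat 0 (L): throw ball1 h=4 -> lands@4:L; in-air after throw: [b1@4:L]
Beat 1 (R): throw ball2 h=7 -> lands@8:L; in-air after throw: [b1@4:L b2@8:L]
Beat 2 (L): throw ball3 h=1 -> lands@3:R; in-air after throw: [b3@3:R b1@4:L b2@8:L]
Beat 3 (R): throw ball3 h=3 -> lands@6:L; in-air after throw: [b1@4:L b3@6:L b2@8:L]
Beat 4 (L): throw ball1 h=3 -> lands@7:R; in-air after throw: [b3@6:L b1@7:R b2@8:L]
Beat 5 (R): throw ball4 h=6 -> lands@11:R; in-air after throw: [b3@6:L b1@7:R b2@8:L b4@11:R]
Beat 6 (L): throw ball3 h=4 -> lands@10:L; in-air after throw: [b1@7:R b2@8:L b3@10:L b4@11:R]
Ball 3: thrown@2 h=1 -> first land @3; rethrown@3 h=3 -> second land @6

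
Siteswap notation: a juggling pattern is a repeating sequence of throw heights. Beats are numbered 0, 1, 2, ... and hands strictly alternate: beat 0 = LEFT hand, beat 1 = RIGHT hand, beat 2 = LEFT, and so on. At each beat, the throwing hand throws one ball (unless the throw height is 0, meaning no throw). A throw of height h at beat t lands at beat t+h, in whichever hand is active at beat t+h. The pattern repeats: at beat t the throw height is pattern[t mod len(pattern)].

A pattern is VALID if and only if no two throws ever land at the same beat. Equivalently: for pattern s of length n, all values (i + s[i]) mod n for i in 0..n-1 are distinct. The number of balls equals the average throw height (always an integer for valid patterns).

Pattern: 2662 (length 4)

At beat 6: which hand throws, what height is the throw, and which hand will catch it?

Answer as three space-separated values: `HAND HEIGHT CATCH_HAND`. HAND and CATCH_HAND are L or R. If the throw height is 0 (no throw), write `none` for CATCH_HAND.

Beat 6: 6 mod 2 = 0, so hand = L
Throw height = pattern[6 mod 4] = pattern[2] = 6
Lands at beat 6+6=12, 12 mod 2 = 0, so catch hand = L

Answer: L 6 L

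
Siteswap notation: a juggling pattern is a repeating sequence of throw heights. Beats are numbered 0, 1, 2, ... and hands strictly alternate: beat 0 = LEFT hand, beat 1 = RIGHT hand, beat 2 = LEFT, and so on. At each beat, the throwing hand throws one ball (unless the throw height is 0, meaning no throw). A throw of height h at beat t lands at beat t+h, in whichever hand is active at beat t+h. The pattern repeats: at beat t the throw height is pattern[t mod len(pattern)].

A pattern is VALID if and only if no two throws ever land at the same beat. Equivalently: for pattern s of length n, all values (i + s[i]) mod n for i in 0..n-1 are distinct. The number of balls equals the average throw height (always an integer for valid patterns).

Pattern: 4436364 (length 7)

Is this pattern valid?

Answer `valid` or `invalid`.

i=0: (i + s[i]) mod n = (0 + 4) mod 7 = 4
i=1: (i + s[i]) mod n = (1 + 4) mod 7 = 5
i=2: (i + s[i]) mod n = (2 + 3) mod 7 = 5
i=3: (i + s[i]) mod n = (3 + 6) mod 7 = 2
i=4: (i + s[i]) mod n = (4 + 3) mod 7 = 0
i=5: (i + s[i]) mod n = (5 + 6) mod 7 = 4
i=6: (i + s[i]) mod n = (6 + 4) mod 7 = 3
Residues: [4, 5, 5, 2, 0, 4, 3], distinct: False

Answer: invalid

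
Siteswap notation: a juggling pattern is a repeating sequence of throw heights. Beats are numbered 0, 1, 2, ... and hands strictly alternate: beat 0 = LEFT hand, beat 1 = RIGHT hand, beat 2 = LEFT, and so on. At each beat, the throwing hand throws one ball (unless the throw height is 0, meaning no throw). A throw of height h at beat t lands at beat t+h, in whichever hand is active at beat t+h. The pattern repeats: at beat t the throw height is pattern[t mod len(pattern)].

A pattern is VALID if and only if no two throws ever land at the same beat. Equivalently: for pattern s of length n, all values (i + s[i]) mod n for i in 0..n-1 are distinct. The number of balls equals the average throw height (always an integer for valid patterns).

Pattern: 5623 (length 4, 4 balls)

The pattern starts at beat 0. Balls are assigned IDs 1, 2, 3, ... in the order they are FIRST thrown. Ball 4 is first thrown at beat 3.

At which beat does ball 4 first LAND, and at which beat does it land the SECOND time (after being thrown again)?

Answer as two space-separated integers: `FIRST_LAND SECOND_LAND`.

Answer: 6 8

Derivation:
Beat 0 (L): throw ball1 h=5 -> lands@5:R; in-air after throw: [b1@5:R]
Beat 1 (R): throw ball2 h=6 -> lands@7:R; in-air after throw: [b1@5:R b2@7:R]
Beat 2 (L): throw ball3 h=2 -> lands@4:L; in-air after throw: [b3@4:L b1@5:R b2@7:R]
Beat 3 (R): throw ball4 h=3 -> lands@6:L; in-air after throw: [b3@4:L b1@5:R b4@6:L b2@7:R]
Beat 4 (L): throw ball3 h=5 -> lands@9:R; in-air after throw: [b1@5:R b4@6:L b2@7:R b3@9:R]
Beat 5 (R): throw ball1 h=6 -> lands@11:R; in-air after throw: [b4@6:L b2@7:R b3@9:R b1@11:R]
Beat 6 (L): throw ball4 h=2 -> lands@8:L; in-air after throw: [b2@7:R b4@8:L b3@9:R b1@11:R]
Beat 7 (R): throw ball2 h=3 -> lands@10:L; in-air after throw: [b4@8:L b3@9:R b2@10:L b1@11:R]
Beat 8 (L): throw ball4 h=5 -> lands@13:R; in-air after throw: [b3@9:R b2@10:L b1@11:R b4@13:R]
Ball 4: thrown@3 h=3 -> first land @6; rethrown@6 h=2 -> second land @8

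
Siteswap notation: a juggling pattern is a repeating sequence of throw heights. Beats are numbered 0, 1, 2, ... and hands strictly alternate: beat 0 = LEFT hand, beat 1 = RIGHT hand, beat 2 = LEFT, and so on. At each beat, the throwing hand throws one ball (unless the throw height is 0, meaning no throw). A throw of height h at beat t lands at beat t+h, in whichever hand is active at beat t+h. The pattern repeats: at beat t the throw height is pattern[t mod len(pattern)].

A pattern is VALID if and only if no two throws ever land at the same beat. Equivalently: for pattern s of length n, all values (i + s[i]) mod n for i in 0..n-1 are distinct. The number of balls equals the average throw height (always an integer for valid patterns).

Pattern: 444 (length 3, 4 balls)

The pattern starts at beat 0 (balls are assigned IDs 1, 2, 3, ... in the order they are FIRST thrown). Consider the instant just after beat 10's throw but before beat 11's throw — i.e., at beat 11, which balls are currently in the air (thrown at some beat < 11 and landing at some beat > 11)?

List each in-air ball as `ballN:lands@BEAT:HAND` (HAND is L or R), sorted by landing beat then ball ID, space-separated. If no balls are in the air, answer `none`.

Beat 0 (L): throw ball1 h=4 -> lands@4:L; in-air after throw: [b1@4:L]
Beat 1 (R): throw ball2 h=4 -> lands@5:R; in-air after throw: [b1@4:L b2@5:R]
Beat 2 (L): throw ball3 h=4 -> lands@6:L; in-air after throw: [b1@4:L b2@5:R b3@6:L]
Beat 3 (R): throw ball4 h=4 -> lands@7:R; in-air after throw: [b1@4:L b2@5:R b3@6:L b4@7:R]
Beat 4 (L): throw ball1 h=4 -> lands@8:L; in-air after throw: [b2@5:R b3@6:L b4@7:R b1@8:L]
Beat 5 (R): throw ball2 h=4 -> lands@9:R; in-air after throw: [b3@6:L b4@7:R b1@8:L b2@9:R]
Beat 6 (L): throw ball3 h=4 -> lands@10:L; in-air after throw: [b4@7:R b1@8:L b2@9:R b3@10:L]
Beat 7 (R): throw ball4 h=4 -> lands@11:R; in-air after throw: [b1@8:L b2@9:R b3@10:L b4@11:R]
Beat 8 (L): throw ball1 h=4 -> lands@12:L; in-air after throw: [b2@9:R b3@10:L b4@11:R b1@12:L]
Beat 9 (R): throw ball2 h=4 -> lands@13:R; in-air after throw: [b3@10:L b4@11:R b1@12:L b2@13:R]
Beat 10 (L): throw ball3 h=4 -> lands@14:L; in-air after throw: [b4@11:R b1@12:L b2@13:R b3@14:L]
Beat 11 (R): throw ball4 h=4 -> lands@15:R; in-air after throw: [b1@12:L b2@13:R b3@14:L b4@15:R]

Answer: ball1:lands@12:L ball2:lands@13:R ball3:lands@14:L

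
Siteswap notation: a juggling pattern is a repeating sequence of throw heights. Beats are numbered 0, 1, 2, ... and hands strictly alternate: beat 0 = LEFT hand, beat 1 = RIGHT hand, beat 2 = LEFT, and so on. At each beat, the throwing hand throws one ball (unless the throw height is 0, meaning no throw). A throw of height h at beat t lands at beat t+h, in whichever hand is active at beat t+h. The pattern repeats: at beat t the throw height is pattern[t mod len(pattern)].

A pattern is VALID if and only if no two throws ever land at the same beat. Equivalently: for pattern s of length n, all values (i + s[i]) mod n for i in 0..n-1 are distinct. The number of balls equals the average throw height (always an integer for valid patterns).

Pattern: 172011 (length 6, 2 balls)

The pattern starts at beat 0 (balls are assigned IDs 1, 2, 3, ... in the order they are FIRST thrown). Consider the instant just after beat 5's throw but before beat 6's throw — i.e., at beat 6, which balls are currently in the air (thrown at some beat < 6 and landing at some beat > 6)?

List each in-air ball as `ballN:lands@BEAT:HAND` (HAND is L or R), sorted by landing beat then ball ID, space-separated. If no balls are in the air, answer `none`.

Answer: ball1:lands@8:L

Derivation:
Beat 0 (L): throw ball1 h=1 -> lands@1:R; in-air after throw: [b1@1:R]
Beat 1 (R): throw ball1 h=7 -> lands@8:L; in-air after throw: [b1@8:L]
Beat 2 (L): throw ball2 h=2 -> lands@4:L; in-air after throw: [b2@4:L b1@8:L]
Beat 4 (L): throw ball2 h=1 -> lands@5:R; in-air after throw: [b2@5:R b1@8:L]
Beat 5 (R): throw ball2 h=1 -> lands@6:L; in-air after throw: [b2@6:L b1@8:L]
Beat 6 (L): throw ball2 h=1 -> lands@7:R; in-air after throw: [b2@7:R b1@8:L]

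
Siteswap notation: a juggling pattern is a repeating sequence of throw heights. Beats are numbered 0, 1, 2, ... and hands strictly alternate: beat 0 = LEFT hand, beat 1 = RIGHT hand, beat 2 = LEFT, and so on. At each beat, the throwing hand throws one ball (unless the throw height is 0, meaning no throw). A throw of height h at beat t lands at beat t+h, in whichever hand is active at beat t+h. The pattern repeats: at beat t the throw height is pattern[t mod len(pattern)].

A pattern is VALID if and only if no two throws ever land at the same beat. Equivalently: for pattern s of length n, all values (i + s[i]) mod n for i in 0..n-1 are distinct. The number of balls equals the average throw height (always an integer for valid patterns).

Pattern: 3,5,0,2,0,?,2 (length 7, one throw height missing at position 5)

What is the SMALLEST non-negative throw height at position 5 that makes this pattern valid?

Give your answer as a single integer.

Answer: 2

Derivation:
i=0: (0 + 3) mod 7 = 3
i=1: (1 + 5) mod 7 = 6
i=2: (2 + 0) mod 7 = 2
i=3: (3 + 2) mod 7 = 5
i=4: (4 + 0) mod 7 = 4
i=5: s[i]=? (unknown)
i=6: (6 + 2) mod 7 = 1
Known residues: [1, 2, 3, 4, 5, 6]; need a permutation of 0..6, so missing residue r = 0
Need (5 + s) mod 7 = 0; smallest s = (0 - 5) mod 7 = 2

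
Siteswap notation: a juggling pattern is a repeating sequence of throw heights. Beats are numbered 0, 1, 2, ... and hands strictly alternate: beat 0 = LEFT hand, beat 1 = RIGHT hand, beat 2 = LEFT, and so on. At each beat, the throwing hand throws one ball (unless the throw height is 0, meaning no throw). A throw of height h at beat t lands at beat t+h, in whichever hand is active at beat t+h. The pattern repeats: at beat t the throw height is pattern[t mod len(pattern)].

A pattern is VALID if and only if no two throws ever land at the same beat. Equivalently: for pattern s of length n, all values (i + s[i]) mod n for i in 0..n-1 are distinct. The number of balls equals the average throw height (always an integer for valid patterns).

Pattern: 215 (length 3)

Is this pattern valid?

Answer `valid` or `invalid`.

i=0: (i + s[i]) mod n = (0 + 2) mod 3 = 2
i=1: (i + s[i]) mod n = (1 + 1) mod 3 = 2
i=2: (i + s[i]) mod n = (2 + 5) mod 3 = 1
Residues: [2, 2, 1], distinct: False

Answer: invalid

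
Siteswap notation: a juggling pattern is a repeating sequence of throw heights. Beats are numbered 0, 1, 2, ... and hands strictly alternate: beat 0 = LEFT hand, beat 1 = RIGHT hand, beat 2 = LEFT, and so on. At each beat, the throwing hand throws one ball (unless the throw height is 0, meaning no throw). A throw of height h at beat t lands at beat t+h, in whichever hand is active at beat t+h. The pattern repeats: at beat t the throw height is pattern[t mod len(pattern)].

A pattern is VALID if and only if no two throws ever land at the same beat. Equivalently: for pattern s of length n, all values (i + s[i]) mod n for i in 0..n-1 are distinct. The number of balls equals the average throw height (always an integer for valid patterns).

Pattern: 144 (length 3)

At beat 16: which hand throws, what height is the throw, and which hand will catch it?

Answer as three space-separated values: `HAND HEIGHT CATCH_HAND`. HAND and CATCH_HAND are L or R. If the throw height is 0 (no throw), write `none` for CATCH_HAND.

Answer: L 4 L

Derivation:
Beat 16: 16 mod 2 = 0, so hand = L
Throw height = pattern[16 mod 3] = pattern[1] = 4
Lands at beat 16+4=20, 20 mod 2 = 0, so catch hand = L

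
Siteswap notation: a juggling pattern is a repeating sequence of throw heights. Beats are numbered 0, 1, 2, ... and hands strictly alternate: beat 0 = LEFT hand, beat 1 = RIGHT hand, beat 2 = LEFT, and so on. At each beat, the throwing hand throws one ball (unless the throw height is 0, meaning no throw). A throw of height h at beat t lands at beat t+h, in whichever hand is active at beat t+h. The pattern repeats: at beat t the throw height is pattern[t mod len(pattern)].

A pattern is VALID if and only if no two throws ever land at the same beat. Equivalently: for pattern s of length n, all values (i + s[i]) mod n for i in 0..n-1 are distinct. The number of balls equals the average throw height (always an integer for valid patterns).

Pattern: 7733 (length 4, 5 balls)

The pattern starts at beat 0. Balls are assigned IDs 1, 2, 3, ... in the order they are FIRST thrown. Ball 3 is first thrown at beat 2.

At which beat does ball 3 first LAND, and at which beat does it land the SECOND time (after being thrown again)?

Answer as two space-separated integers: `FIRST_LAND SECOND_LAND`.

Beat 0 (L): throw ball1 h=7 -> lands@7:R; in-air after throw: [b1@7:R]
Beat 1 (R): throw ball2 h=7 -> lands@8:L; in-air after throw: [b1@7:R b2@8:L]
Beat 2 (L): throw ball3 h=3 -> lands@5:R; in-air after throw: [b3@5:R b1@7:R b2@8:L]
Beat 3 (R): throw ball4 h=3 -> lands@6:L; in-air after throw: [b3@5:R b4@6:L b1@7:R b2@8:L]
Beat 4 (L): throw ball5 h=7 -> lands@11:R; in-air after throw: [b3@5:R b4@6:L b1@7:R b2@8:L b5@11:R]
Beat 5 (R): throw ball3 h=7 -> lands@12:L; in-air after throw: [b4@6:L b1@7:R b2@8:L b5@11:R b3@12:L]
Beat 6 (L): throw ball4 h=3 -> lands@9:R; in-air after throw: [b1@7:R b2@8:L b4@9:R b5@11:R b3@12:L]
Beat 7 (R): throw ball1 h=3 -> lands@10:L; in-air after throw: [b2@8:L b4@9:R b1@10:L b5@11:R b3@12:L]
Beat 8 (L): throw ball2 h=7 -> lands@15:R; in-air after throw: [b4@9:R b1@10:L b5@11:R b3@12:L b2@15:R]
Beat 9 (R): throw ball4 h=7 -> lands@16:L; in-air after throw: [b1@10:L b5@11:R b3@12:L b2@15:R b4@16:L]
Beat 10 (L): throw ball1 h=3 -> lands@13:R; in-air after throw: [b5@11:R b3@12:L b1@13:R b2@15:R b4@16:L]
Beat 11 (R): throw ball5 h=3 -> lands@14:L; in-air after throw: [b3@12:L b1@13:R b5@14:L b2@15:R b4@16:L]
Beat 12 (L): throw ball3 h=7 -> lands@19:R; in-air after throw: [b1@13:R b5@14:L b2@15:R b4@16:L b3@19:R]
Ball 3: thrown@2 h=3 -> first land @5; rethrown@5 h=7 -> second land @12

Answer: 5 12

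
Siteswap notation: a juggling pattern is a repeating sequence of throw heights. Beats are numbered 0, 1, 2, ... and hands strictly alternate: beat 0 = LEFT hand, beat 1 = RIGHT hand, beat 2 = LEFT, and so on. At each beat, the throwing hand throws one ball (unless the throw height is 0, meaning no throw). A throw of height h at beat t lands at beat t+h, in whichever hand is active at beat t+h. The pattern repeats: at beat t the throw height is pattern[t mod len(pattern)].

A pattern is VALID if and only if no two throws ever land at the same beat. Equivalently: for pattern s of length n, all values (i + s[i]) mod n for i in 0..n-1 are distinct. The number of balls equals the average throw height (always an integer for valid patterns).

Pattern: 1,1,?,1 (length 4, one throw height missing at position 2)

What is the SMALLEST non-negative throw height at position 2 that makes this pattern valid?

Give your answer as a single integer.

Answer: 1

Derivation:
i=0: (0 + 1) mod 4 = 1
i=1: (1 + 1) mod 4 = 2
i=2: s[i]=? (unknown)
i=3: (3 + 1) mod 4 = 0
Known residues: [0, 1, 2]; need a permutation of 0..3, so missing residue r = 3
Need (2 + s) mod 4 = 3; smallest s = (3 - 2) mod 4 = 1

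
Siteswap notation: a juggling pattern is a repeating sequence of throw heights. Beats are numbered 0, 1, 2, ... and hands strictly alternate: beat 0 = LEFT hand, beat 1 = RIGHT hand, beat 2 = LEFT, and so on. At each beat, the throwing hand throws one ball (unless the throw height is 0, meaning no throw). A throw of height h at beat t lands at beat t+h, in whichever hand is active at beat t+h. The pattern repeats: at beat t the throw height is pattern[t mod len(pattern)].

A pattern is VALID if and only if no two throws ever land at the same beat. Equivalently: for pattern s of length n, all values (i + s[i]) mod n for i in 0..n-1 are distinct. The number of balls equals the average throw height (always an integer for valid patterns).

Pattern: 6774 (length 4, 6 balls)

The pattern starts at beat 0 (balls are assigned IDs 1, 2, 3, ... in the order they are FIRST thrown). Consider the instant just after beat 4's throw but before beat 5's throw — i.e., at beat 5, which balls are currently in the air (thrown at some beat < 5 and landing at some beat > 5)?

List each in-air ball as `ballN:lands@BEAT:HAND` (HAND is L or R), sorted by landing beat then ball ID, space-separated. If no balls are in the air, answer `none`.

Answer: ball1:lands@6:L ball4:lands@7:R ball2:lands@8:L ball3:lands@9:R ball5:lands@10:L

Derivation:
Beat 0 (L): throw ball1 h=6 -> lands@6:L; in-air after throw: [b1@6:L]
Beat 1 (R): throw ball2 h=7 -> lands@8:L; in-air after throw: [b1@6:L b2@8:L]
Beat 2 (L): throw ball3 h=7 -> lands@9:R; in-air after throw: [b1@6:L b2@8:L b3@9:R]
Beat 3 (R): throw ball4 h=4 -> lands@7:R; in-air after throw: [b1@6:L b4@7:R b2@8:L b3@9:R]
Beat 4 (L): throw ball5 h=6 -> lands@10:L; in-air after throw: [b1@6:L b4@7:R b2@8:L b3@9:R b5@10:L]
Beat 5 (R): throw ball6 h=7 -> lands@12:L; in-air after throw: [b1@6:L b4@7:R b2@8:L b3@9:R b5@10:L b6@12:L]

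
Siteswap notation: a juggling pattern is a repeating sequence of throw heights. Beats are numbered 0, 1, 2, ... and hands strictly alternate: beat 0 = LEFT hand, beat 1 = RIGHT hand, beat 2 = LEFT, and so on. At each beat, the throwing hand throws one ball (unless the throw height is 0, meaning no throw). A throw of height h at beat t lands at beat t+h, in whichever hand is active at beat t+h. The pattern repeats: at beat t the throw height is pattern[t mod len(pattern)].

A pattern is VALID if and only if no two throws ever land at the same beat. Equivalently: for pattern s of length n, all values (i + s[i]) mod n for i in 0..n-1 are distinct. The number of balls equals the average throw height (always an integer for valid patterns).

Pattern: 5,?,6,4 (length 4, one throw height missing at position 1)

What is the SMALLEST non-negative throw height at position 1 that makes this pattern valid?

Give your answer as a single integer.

i=0: (0 + 5) mod 4 = 1
i=1: s[i]=? (unknown)
i=2: (2 + 6) mod 4 = 0
i=3: (3 + 4) mod 4 = 3
Known residues: [0, 1, 3]; need a permutation of 0..3, so missing residue r = 2
Need (1 + s) mod 4 = 2; smallest s = (2 - 1) mod 4 = 1

Answer: 1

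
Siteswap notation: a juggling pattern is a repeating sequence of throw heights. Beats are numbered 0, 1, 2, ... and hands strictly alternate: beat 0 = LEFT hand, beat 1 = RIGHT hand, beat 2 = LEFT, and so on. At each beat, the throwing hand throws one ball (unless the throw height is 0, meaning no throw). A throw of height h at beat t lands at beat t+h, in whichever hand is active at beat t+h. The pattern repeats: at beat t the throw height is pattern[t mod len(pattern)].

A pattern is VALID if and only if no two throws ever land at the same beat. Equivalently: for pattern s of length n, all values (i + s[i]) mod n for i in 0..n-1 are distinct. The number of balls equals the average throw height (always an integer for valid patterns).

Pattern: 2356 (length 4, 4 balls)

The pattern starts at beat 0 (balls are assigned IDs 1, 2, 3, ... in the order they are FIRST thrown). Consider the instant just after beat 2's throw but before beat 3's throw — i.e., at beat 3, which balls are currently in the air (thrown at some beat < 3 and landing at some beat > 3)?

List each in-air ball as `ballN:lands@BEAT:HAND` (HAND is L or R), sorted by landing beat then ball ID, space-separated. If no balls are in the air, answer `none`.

Beat 0 (L): throw ball1 h=2 -> lands@2:L; in-air after throw: [b1@2:L]
Beat 1 (R): throw ball2 h=3 -> lands@4:L; in-air after throw: [b1@2:L b2@4:L]
Beat 2 (L): throw ball1 h=5 -> lands@7:R; in-air after throw: [b2@4:L b1@7:R]
Beat 3 (R): throw ball3 h=6 -> lands@9:R; in-air after throw: [b2@4:L b1@7:R b3@9:R]

Answer: ball2:lands@4:L ball1:lands@7:R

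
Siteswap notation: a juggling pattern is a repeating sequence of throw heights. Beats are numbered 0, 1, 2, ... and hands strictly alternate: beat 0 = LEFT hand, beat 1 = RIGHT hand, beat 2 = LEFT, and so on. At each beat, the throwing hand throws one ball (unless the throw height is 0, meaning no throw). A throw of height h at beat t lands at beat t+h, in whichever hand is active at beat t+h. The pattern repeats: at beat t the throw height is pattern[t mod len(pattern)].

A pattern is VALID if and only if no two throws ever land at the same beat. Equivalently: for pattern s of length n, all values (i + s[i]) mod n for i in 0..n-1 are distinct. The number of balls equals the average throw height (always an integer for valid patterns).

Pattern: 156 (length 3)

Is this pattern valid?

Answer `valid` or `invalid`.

Answer: valid

Derivation:
i=0: (i + s[i]) mod n = (0 + 1) mod 3 = 1
i=1: (i + s[i]) mod n = (1 + 5) mod 3 = 0
i=2: (i + s[i]) mod n = (2 + 6) mod 3 = 2
Residues: [1, 0, 2], distinct: True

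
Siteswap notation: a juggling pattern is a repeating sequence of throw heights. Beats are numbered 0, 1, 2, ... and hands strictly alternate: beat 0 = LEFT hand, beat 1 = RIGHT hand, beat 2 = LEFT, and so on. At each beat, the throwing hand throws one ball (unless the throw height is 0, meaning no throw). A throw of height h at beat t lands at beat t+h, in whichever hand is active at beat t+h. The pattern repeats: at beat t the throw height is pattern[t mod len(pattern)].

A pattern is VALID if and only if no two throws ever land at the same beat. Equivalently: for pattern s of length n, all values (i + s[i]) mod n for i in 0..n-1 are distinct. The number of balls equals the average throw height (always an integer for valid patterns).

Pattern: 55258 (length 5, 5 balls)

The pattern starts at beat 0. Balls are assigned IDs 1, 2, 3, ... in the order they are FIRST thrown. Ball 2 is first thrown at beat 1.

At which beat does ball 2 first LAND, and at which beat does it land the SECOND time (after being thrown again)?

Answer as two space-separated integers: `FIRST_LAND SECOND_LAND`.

Answer: 6 11

Derivation:
Beat 0 (L): throw ball1 h=5 -> lands@5:R; in-air after throw: [b1@5:R]
Beat 1 (R): throw ball2 h=5 -> lands@6:L; in-air after throw: [b1@5:R b2@6:L]
Beat 2 (L): throw ball3 h=2 -> lands@4:L; in-air after throw: [b3@4:L b1@5:R b2@6:L]
Beat 3 (R): throw ball4 h=5 -> lands@8:L; in-air after throw: [b3@4:L b1@5:R b2@6:L b4@8:L]
Beat 4 (L): throw ball3 h=8 -> lands@12:L; in-air after throw: [b1@5:R b2@6:L b4@8:L b3@12:L]
Beat 5 (R): throw ball1 h=5 -> lands@10:L; in-air after throw: [b2@6:L b4@8:L b1@10:L b3@12:L]
Beat 6 (L): throw ball2 h=5 -> lands@11:R; in-air after throw: [b4@8:L b1@10:L b2@11:R b3@12:L]
Beat 7 (R): throw ball5 h=2 -> lands@9:R; in-air after throw: [b4@8:L b5@9:R b1@10:L b2@11:R b3@12:L]
Beat 8 (L): throw ball4 h=5 -> lands@13:R; in-air after throw: [b5@9:R b1@10:L b2@11:R b3@12:L b4@13:R]
Beat 9 (R): throw ball5 h=8 -> lands@17:R; in-air after throw: [b1@10:L b2@11:R b3@12:L b4@13:R b5@17:R]
Beat 10 (L): throw ball1 h=5 -> lands@15:R; in-air after throw: [b2@11:R b3@12:L b4@13:R b1@15:R b5@17:R]
Beat 11 (R): throw ball2 h=5 -> lands@16:L; in-air after throw: [b3@12:L b4@13:R b1@15:R b2@16:L b5@17:R]
Ball 2: thrown@1 h=5 -> first land @6; rethrown@6 h=5 -> second land @11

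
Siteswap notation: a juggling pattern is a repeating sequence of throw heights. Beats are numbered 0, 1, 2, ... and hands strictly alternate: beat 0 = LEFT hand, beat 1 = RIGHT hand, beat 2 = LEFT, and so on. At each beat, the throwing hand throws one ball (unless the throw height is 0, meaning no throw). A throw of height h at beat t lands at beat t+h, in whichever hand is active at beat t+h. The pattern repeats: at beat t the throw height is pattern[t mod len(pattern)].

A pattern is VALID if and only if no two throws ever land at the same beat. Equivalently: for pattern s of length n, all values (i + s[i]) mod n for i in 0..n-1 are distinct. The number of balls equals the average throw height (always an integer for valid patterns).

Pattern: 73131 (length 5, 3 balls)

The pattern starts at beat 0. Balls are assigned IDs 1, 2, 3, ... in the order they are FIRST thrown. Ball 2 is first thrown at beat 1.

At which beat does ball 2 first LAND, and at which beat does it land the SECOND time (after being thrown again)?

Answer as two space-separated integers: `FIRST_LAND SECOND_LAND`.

Beat 0 (L): throw ball1 h=7 -> lands@7:R; in-air after throw: [b1@7:R]
Beat 1 (R): throw ball2 h=3 -> lands@4:L; in-air after throw: [b2@4:L b1@7:R]
Beat 2 (L): throw ball3 h=1 -> lands@3:R; in-air after throw: [b3@3:R b2@4:L b1@7:R]
Beat 3 (R): throw ball3 h=3 -> lands@6:L; in-air after throw: [b2@4:L b3@6:L b1@7:R]
Beat 4 (L): throw ball2 h=1 -> lands@5:R; in-air after throw: [b2@5:R b3@6:L b1@7:R]
Beat 5 (R): throw ball2 h=7 -> lands@12:L; in-air after throw: [b3@6:L b1@7:R b2@12:L]
Ball 2: thrown@1 h=3 -> first land @4; rethrown@4 h=1 -> second land @5

Answer: 4 5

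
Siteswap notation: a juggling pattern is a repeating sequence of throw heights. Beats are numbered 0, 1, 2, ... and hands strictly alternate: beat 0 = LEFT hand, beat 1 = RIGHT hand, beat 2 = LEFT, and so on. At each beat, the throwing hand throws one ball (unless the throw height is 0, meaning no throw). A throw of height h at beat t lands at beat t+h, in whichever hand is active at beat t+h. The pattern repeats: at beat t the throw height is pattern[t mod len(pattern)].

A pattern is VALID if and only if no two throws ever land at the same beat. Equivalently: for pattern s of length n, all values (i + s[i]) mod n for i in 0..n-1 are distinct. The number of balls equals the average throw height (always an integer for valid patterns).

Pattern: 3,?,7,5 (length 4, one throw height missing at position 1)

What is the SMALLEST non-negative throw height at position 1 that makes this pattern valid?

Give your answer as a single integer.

Answer: 1

Derivation:
i=0: (0 + 3) mod 4 = 3
i=1: s[i]=? (unknown)
i=2: (2 + 7) mod 4 = 1
i=3: (3 + 5) mod 4 = 0
Known residues: [0, 1, 3]; need a permutation of 0..3, so missing residue r = 2
Need (1 + s) mod 4 = 2; smallest s = (2 - 1) mod 4 = 1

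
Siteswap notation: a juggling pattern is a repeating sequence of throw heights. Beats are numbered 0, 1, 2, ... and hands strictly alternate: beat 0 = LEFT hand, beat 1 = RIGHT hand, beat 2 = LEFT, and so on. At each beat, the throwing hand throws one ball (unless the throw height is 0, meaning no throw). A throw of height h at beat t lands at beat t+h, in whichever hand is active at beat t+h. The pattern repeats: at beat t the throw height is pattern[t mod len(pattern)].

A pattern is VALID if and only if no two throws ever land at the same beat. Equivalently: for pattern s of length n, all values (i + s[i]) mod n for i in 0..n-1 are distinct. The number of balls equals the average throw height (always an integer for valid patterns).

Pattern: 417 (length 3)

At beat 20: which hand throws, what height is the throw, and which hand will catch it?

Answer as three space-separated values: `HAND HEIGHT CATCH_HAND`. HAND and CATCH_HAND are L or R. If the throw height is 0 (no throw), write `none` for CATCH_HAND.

Answer: L 7 R

Derivation:
Beat 20: 20 mod 2 = 0, so hand = L
Throw height = pattern[20 mod 3] = pattern[2] = 7
Lands at beat 20+7=27, 27 mod 2 = 1, so catch hand = R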